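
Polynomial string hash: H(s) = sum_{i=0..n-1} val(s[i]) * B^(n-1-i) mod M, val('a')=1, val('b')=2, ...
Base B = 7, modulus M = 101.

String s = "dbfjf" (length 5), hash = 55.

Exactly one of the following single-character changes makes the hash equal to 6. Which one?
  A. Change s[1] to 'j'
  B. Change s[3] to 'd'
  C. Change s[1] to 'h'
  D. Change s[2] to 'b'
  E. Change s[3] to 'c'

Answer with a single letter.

Option A: s[1]='b'->'j', delta=(10-2)*7^3 mod 101 = 17, hash=55+17 mod 101 = 72
Option B: s[3]='j'->'d', delta=(4-10)*7^1 mod 101 = 59, hash=55+59 mod 101 = 13
Option C: s[1]='b'->'h', delta=(8-2)*7^3 mod 101 = 38, hash=55+38 mod 101 = 93
Option D: s[2]='f'->'b', delta=(2-6)*7^2 mod 101 = 6, hash=55+6 mod 101 = 61
Option E: s[3]='j'->'c', delta=(3-10)*7^1 mod 101 = 52, hash=55+52 mod 101 = 6 <-- target

Answer: E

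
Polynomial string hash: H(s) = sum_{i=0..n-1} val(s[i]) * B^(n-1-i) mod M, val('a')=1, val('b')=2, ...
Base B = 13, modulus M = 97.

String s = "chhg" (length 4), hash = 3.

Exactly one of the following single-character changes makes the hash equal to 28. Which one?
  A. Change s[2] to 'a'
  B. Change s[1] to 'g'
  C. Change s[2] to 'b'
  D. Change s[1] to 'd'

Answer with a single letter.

Answer: B

Derivation:
Option A: s[2]='h'->'a', delta=(1-8)*13^1 mod 97 = 6, hash=3+6 mod 97 = 9
Option B: s[1]='h'->'g', delta=(7-8)*13^2 mod 97 = 25, hash=3+25 mod 97 = 28 <-- target
Option C: s[2]='h'->'b', delta=(2-8)*13^1 mod 97 = 19, hash=3+19 mod 97 = 22
Option D: s[1]='h'->'d', delta=(4-8)*13^2 mod 97 = 3, hash=3+3 mod 97 = 6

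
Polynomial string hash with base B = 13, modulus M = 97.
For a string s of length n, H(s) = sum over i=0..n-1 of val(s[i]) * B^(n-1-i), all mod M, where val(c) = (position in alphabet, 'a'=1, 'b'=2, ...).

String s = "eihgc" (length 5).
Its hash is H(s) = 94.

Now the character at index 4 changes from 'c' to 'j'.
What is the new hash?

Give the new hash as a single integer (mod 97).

val('c') = 3, val('j') = 10
Position k = 4, exponent = n-1-k = 0
B^0 mod M = 13^0 mod 97 = 1
Delta = (10 - 3) * 1 mod 97 = 7
New hash = (94 + 7) mod 97 = 4

Answer: 4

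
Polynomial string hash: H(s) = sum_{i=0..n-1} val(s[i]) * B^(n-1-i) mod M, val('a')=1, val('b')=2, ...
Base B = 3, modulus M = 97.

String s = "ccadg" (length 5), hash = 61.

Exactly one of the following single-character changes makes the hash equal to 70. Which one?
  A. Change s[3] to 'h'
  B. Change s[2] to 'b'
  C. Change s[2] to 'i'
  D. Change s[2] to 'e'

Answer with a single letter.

Option A: s[3]='d'->'h', delta=(8-4)*3^1 mod 97 = 12, hash=61+12 mod 97 = 73
Option B: s[2]='a'->'b', delta=(2-1)*3^2 mod 97 = 9, hash=61+9 mod 97 = 70 <-- target
Option C: s[2]='a'->'i', delta=(9-1)*3^2 mod 97 = 72, hash=61+72 mod 97 = 36
Option D: s[2]='a'->'e', delta=(5-1)*3^2 mod 97 = 36, hash=61+36 mod 97 = 0

Answer: B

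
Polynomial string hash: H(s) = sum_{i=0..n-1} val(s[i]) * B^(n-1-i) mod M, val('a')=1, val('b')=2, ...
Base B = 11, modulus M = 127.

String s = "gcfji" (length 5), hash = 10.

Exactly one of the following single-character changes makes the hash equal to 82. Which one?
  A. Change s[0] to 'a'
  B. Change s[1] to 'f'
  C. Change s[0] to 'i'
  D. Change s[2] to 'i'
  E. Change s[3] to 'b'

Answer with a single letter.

Answer: C

Derivation:
Option A: s[0]='g'->'a', delta=(1-7)*11^4 mod 127 = 38, hash=10+38 mod 127 = 48
Option B: s[1]='c'->'f', delta=(6-3)*11^3 mod 127 = 56, hash=10+56 mod 127 = 66
Option C: s[0]='g'->'i', delta=(9-7)*11^4 mod 127 = 72, hash=10+72 mod 127 = 82 <-- target
Option D: s[2]='f'->'i', delta=(9-6)*11^2 mod 127 = 109, hash=10+109 mod 127 = 119
Option E: s[3]='j'->'b', delta=(2-10)*11^1 mod 127 = 39, hash=10+39 mod 127 = 49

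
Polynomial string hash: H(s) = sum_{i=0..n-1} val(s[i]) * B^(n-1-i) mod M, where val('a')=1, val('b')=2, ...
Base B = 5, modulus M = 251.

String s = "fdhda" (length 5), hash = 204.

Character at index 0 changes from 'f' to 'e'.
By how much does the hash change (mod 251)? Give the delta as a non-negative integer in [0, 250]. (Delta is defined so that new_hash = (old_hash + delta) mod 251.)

Answer: 128

Derivation:
Delta formula: (val(new) - val(old)) * B^(n-1-k) mod M
  val('e') - val('f') = 5 - 6 = -1
  B^(n-1-k) = 5^4 mod 251 = 123
  Delta = -1 * 123 mod 251 = 128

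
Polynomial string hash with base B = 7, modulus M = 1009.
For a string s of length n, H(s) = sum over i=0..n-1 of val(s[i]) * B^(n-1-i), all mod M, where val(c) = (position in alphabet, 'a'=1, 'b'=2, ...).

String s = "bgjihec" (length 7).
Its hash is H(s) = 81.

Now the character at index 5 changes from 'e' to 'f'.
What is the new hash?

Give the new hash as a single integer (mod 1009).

val('e') = 5, val('f') = 6
Position k = 5, exponent = n-1-k = 1
B^1 mod M = 7^1 mod 1009 = 7
Delta = (6 - 5) * 7 mod 1009 = 7
New hash = (81 + 7) mod 1009 = 88

Answer: 88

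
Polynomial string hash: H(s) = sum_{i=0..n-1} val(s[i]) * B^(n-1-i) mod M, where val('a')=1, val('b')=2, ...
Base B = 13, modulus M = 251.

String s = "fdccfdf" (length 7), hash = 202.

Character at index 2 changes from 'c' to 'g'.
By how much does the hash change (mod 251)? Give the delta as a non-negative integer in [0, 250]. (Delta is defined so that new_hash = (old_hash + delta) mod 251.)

Delta formula: (val(new) - val(old)) * B^(n-1-k) mod M
  val('g') - val('c') = 7 - 3 = 4
  B^(n-1-k) = 13^4 mod 251 = 198
  Delta = 4 * 198 mod 251 = 39

Answer: 39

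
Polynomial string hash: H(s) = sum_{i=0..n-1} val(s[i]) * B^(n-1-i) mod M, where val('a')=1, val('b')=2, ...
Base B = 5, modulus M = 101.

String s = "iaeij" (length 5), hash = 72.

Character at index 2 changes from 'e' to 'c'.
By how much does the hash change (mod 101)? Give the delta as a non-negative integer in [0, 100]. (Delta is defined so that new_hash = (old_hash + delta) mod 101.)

Delta formula: (val(new) - val(old)) * B^(n-1-k) mod M
  val('c') - val('e') = 3 - 5 = -2
  B^(n-1-k) = 5^2 mod 101 = 25
  Delta = -2 * 25 mod 101 = 51

Answer: 51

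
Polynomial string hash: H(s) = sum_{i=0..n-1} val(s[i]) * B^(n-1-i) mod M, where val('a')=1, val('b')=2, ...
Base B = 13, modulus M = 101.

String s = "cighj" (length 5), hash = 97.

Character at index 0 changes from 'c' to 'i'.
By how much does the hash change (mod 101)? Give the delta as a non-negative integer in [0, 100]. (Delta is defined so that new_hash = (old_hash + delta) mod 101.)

Answer: 70

Derivation:
Delta formula: (val(new) - val(old)) * B^(n-1-k) mod M
  val('i') - val('c') = 9 - 3 = 6
  B^(n-1-k) = 13^4 mod 101 = 79
  Delta = 6 * 79 mod 101 = 70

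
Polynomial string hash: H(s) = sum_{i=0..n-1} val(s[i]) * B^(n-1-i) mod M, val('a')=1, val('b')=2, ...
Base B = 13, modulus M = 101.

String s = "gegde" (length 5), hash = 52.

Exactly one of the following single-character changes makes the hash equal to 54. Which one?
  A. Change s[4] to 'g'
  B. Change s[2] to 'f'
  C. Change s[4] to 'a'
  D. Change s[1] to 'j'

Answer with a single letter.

Option A: s[4]='e'->'g', delta=(7-5)*13^0 mod 101 = 2, hash=52+2 mod 101 = 54 <-- target
Option B: s[2]='g'->'f', delta=(6-7)*13^2 mod 101 = 33, hash=52+33 mod 101 = 85
Option C: s[4]='e'->'a', delta=(1-5)*13^0 mod 101 = 97, hash=52+97 mod 101 = 48
Option D: s[1]='e'->'j', delta=(10-5)*13^3 mod 101 = 77, hash=52+77 mod 101 = 28

Answer: A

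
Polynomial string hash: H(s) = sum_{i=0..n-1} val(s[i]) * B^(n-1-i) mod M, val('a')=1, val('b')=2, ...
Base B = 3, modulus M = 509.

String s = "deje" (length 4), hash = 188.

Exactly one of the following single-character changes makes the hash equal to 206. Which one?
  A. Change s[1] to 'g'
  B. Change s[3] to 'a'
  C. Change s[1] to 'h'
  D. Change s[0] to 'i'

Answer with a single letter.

Option A: s[1]='e'->'g', delta=(7-5)*3^2 mod 509 = 18, hash=188+18 mod 509 = 206 <-- target
Option B: s[3]='e'->'a', delta=(1-5)*3^0 mod 509 = 505, hash=188+505 mod 509 = 184
Option C: s[1]='e'->'h', delta=(8-5)*3^2 mod 509 = 27, hash=188+27 mod 509 = 215
Option D: s[0]='d'->'i', delta=(9-4)*3^3 mod 509 = 135, hash=188+135 mod 509 = 323

Answer: A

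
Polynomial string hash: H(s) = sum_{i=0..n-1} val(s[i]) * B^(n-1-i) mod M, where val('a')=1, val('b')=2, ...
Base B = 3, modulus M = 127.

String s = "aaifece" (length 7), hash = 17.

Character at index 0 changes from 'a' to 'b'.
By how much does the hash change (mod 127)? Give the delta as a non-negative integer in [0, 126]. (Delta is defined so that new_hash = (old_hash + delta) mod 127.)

Delta formula: (val(new) - val(old)) * B^(n-1-k) mod M
  val('b') - val('a') = 2 - 1 = 1
  B^(n-1-k) = 3^6 mod 127 = 94
  Delta = 1 * 94 mod 127 = 94

Answer: 94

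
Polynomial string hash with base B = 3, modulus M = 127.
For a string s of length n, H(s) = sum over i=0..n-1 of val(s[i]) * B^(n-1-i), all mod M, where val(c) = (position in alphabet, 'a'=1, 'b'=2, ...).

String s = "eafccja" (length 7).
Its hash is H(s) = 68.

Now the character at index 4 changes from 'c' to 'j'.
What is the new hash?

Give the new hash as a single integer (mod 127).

val('c') = 3, val('j') = 10
Position k = 4, exponent = n-1-k = 2
B^2 mod M = 3^2 mod 127 = 9
Delta = (10 - 3) * 9 mod 127 = 63
New hash = (68 + 63) mod 127 = 4

Answer: 4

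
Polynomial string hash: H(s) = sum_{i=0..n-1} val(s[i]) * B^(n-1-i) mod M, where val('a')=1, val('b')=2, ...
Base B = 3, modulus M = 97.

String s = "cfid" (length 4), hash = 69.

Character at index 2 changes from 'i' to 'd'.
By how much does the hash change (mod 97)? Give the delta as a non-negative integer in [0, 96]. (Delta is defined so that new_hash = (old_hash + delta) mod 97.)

Answer: 82

Derivation:
Delta formula: (val(new) - val(old)) * B^(n-1-k) mod M
  val('d') - val('i') = 4 - 9 = -5
  B^(n-1-k) = 3^1 mod 97 = 3
  Delta = -5 * 3 mod 97 = 82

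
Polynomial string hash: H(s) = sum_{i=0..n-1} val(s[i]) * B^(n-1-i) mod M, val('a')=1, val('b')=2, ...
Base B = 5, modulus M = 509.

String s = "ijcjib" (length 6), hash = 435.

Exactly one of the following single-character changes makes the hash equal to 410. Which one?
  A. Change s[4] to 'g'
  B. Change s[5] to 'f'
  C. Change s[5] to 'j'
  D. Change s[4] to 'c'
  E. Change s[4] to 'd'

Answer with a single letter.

Answer: E

Derivation:
Option A: s[4]='i'->'g', delta=(7-9)*5^1 mod 509 = 499, hash=435+499 mod 509 = 425
Option B: s[5]='b'->'f', delta=(6-2)*5^0 mod 509 = 4, hash=435+4 mod 509 = 439
Option C: s[5]='b'->'j', delta=(10-2)*5^0 mod 509 = 8, hash=435+8 mod 509 = 443
Option D: s[4]='i'->'c', delta=(3-9)*5^1 mod 509 = 479, hash=435+479 mod 509 = 405
Option E: s[4]='i'->'d', delta=(4-9)*5^1 mod 509 = 484, hash=435+484 mod 509 = 410 <-- target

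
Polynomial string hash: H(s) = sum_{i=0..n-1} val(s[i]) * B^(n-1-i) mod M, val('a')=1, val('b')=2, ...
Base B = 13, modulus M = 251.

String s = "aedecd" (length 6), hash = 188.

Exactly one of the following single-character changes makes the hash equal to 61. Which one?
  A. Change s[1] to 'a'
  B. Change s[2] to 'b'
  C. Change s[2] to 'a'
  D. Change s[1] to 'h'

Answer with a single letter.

Option A: s[1]='e'->'a', delta=(1-5)*13^4 mod 251 = 212, hash=188+212 mod 251 = 149
Option B: s[2]='d'->'b', delta=(2-4)*13^3 mod 251 = 124, hash=188+124 mod 251 = 61 <-- target
Option C: s[2]='d'->'a', delta=(1-4)*13^3 mod 251 = 186, hash=188+186 mod 251 = 123
Option D: s[1]='e'->'h', delta=(8-5)*13^4 mod 251 = 92, hash=188+92 mod 251 = 29

Answer: B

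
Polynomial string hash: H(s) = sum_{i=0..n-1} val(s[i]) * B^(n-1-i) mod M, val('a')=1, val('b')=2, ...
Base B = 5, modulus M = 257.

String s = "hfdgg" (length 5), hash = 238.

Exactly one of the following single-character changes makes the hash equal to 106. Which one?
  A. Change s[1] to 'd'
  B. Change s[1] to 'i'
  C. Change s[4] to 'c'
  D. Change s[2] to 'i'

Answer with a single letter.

Option A: s[1]='f'->'d', delta=(4-6)*5^3 mod 257 = 7, hash=238+7 mod 257 = 245
Option B: s[1]='f'->'i', delta=(9-6)*5^3 mod 257 = 118, hash=238+118 mod 257 = 99
Option C: s[4]='g'->'c', delta=(3-7)*5^0 mod 257 = 253, hash=238+253 mod 257 = 234
Option D: s[2]='d'->'i', delta=(9-4)*5^2 mod 257 = 125, hash=238+125 mod 257 = 106 <-- target

Answer: D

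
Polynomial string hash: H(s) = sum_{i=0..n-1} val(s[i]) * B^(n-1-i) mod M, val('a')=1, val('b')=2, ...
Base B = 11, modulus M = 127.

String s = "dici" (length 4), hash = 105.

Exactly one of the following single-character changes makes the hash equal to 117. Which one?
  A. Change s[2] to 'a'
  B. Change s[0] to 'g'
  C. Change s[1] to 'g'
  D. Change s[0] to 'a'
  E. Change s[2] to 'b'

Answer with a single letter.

Answer: C

Derivation:
Option A: s[2]='c'->'a', delta=(1-3)*11^1 mod 127 = 105, hash=105+105 mod 127 = 83
Option B: s[0]='d'->'g', delta=(7-4)*11^3 mod 127 = 56, hash=105+56 mod 127 = 34
Option C: s[1]='i'->'g', delta=(7-9)*11^2 mod 127 = 12, hash=105+12 mod 127 = 117 <-- target
Option D: s[0]='d'->'a', delta=(1-4)*11^3 mod 127 = 71, hash=105+71 mod 127 = 49
Option E: s[2]='c'->'b', delta=(2-3)*11^1 mod 127 = 116, hash=105+116 mod 127 = 94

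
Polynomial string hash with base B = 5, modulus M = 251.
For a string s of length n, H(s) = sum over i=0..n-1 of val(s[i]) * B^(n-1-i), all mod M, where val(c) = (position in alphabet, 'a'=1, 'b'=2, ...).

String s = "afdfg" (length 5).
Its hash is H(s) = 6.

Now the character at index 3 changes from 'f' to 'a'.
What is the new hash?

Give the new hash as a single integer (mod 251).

Answer: 232

Derivation:
val('f') = 6, val('a') = 1
Position k = 3, exponent = n-1-k = 1
B^1 mod M = 5^1 mod 251 = 5
Delta = (1 - 6) * 5 mod 251 = 226
New hash = (6 + 226) mod 251 = 232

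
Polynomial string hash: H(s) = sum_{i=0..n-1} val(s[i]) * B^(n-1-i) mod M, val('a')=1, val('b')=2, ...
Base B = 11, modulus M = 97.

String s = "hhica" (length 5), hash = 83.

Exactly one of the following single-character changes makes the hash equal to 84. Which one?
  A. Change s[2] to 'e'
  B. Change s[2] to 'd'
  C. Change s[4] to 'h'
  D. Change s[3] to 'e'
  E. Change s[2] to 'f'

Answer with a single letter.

Answer: A

Derivation:
Option A: s[2]='i'->'e', delta=(5-9)*11^2 mod 97 = 1, hash=83+1 mod 97 = 84 <-- target
Option B: s[2]='i'->'d', delta=(4-9)*11^2 mod 97 = 74, hash=83+74 mod 97 = 60
Option C: s[4]='a'->'h', delta=(8-1)*11^0 mod 97 = 7, hash=83+7 mod 97 = 90
Option D: s[3]='c'->'e', delta=(5-3)*11^1 mod 97 = 22, hash=83+22 mod 97 = 8
Option E: s[2]='i'->'f', delta=(6-9)*11^2 mod 97 = 25, hash=83+25 mod 97 = 11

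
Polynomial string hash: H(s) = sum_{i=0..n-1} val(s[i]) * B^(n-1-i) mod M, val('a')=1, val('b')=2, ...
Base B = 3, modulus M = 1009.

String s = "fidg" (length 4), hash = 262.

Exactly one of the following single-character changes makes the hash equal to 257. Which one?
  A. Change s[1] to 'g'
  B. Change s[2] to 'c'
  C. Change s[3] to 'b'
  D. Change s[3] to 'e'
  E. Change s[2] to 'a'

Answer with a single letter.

Answer: C

Derivation:
Option A: s[1]='i'->'g', delta=(7-9)*3^2 mod 1009 = 991, hash=262+991 mod 1009 = 244
Option B: s[2]='d'->'c', delta=(3-4)*3^1 mod 1009 = 1006, hash=262+1006 mod 1009 = 259
Option C: s[3]='g'->'b', delta=(2-7)*3^0 mod 1009 = 1004, hash=262+1004 mod 1009 = 257 <-- target
Option D: s[3]='g'->'e', delta=(5-7)*3^0 mod 1009 = 1007, hash=262+1007 mod 1009 = 260
Option E: s[2]='d'->'a', delta=(1-4)*3^1 mod 1009 = 1000, hash=262+1000 mod 1009 = 253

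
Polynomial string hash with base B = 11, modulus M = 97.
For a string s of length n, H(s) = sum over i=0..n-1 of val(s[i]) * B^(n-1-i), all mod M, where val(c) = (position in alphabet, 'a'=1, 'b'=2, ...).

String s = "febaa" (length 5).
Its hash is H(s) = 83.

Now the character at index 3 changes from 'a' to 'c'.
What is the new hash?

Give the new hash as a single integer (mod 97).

val('a') = 1, val('c') = 3
Position k = 3, exponent = n-1-k = 1
B^1 mod M = 11^1 mod 97 = 11
Delta = (3 - 1) * 11 mod 97 = 22
New hash = (83 + 22) mod 97 = 8

Answer: 8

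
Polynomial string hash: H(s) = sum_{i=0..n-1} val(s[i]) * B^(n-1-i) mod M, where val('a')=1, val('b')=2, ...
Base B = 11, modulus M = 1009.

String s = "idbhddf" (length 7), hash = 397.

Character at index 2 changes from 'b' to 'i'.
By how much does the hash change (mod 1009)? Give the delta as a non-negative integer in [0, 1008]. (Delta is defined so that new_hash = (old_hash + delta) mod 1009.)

Answer: 578

Derivation:
Delta formula: (val(new) - val(old)) * B^(n-1-k) mod M
  val('i') - val('b') = 9 - 2 = 7
  B^(n-1-k) = 11^4 mod 1009 = 515
  Delta = 7 * 515 mod 1009 = 578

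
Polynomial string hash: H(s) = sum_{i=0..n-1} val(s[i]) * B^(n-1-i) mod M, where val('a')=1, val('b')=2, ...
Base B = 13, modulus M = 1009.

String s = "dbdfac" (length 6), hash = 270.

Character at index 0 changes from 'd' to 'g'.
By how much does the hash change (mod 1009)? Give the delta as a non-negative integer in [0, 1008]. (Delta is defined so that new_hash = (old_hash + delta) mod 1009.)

Delta formula: (val(new) - val(old)) * B^(n-1-k) mod M
  val('g') - val('d') = 7 - 4 = 3
  B^(n-1-k) = 13^5 mod 1009 = 990
  Delta = 3 * 990 mod 1009 = 952

Answer: 952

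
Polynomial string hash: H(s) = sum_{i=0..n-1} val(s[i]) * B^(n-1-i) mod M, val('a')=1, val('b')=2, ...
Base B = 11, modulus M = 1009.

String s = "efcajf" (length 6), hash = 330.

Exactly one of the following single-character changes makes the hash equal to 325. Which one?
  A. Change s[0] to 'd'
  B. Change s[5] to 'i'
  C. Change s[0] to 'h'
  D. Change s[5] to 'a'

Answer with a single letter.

Option A: s[0]='e'->'d', delta=(4-5)*11^5 mod 1009 = 389, hash=330+389 mod 1009 = 719
Option B: s[5]='f'->'i', delta=(9-6)*11^0 mod 1009 = 3, hash=330+3 mod 1009 = 333
Option C: s[0]='e'->'h', delta=(8-5)*11^5 mod 1009 = 851, hash=330+851 mod 1009 = 172
Option D: s[5]='f'->'a', delta=(1-6)*11^0 mod 1009 = 1004, hash=330+1004 mod 1009 = 325 <-- target

Answer: D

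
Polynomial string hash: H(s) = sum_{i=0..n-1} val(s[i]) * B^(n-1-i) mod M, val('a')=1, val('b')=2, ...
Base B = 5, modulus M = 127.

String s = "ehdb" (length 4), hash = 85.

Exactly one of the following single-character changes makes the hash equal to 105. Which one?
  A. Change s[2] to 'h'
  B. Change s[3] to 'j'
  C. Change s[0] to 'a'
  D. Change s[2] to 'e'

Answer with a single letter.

Option A: s[2]='d'->'h', delta=(8-4)*5^1 mod 127 = 20, hash=85+20 mod 127 = 105 <-- target
Option B: s[3]='b'->'j', delta=(10-2)*5^0 mod 127 = 8, hash=85+8 mod 127 = 93
Option C: s[0]='e'->'a', delta=(1-5)*5^3 mod 127 = 8, hash=85+8 mod 127 = 93
Option D: s[2]='d'->'e', delta=(5-4)*5^1 mod 127 = 5, hash=85+5 mod 127 = 90

Answer: A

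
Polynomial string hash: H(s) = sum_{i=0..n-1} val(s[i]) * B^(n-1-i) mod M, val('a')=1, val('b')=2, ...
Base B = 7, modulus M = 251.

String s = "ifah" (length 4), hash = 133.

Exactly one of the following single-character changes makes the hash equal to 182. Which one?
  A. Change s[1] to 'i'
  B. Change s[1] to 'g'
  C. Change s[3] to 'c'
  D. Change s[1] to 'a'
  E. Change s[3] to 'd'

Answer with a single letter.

Answer: B

Derivation:
Option A: s[1]='f'->'i', delta=(9-6)*7^2 mod 251 = 147, hash=133+147 mod 251 = 29
Option B: s[1]='f'->'g', delta=(7-6)*7^2 mod 251 = 49, hash=133+49 mod 251 = 182 <-- target
Option C: s[3]='h'->'c', delta=(3-8)*7^0 mod 251 = 246, hash=133+246 mod 251 = 128
Option D: s[1]='f'->'a', delta=(1-6)*7^2 mod 251 = 6, hash=133+6 mod 251 = 139
Option E: s[3]='h'->'d', delta=(4-8)*7^0 mod 251 = 247, hash=133+247 mod 251 = 129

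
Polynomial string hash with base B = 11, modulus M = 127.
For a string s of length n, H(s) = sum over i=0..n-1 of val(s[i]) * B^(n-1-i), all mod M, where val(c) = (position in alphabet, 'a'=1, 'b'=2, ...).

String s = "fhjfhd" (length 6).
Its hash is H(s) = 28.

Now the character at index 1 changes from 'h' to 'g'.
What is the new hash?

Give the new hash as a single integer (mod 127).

Answer: 119

Derivation:
val('h') = 8, val('g') = 7
Position k = 1, exponent = n-1-k = 4
B^4 mod M = 11^4 mod 127 = 36
Delta = (7 - 8) * 36 mod 127 = 91
New hash = (28 + 91) mod 127 = 119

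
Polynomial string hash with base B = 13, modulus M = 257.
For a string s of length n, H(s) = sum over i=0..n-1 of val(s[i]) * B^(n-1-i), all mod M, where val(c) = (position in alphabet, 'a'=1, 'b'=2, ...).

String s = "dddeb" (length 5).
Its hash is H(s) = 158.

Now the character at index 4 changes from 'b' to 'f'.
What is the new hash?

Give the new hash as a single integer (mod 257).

Answer: 162

Derivation:
val('b') = 2, val('f') = 6
Position k = 4, exponent = n-1-k = 0
B^0 mod M = 13^0 mod 257 = 1
Delta = (6 - 2) * 1 mod 257 = 4
New hash = (158 + 4) mod 257 = 162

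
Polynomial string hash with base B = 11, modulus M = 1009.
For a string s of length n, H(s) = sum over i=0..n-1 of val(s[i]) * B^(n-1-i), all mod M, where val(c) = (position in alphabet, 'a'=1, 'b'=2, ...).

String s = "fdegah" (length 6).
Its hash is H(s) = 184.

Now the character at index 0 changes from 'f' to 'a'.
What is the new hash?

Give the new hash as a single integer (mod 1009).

Answer: 111

Derivation:
val('f') = 6, val('a') = 1
Position k = 0, exponent = n-1-k = 5
B^5 mod M = 11^5 mod 1009 = 620
Delta = (1 - 6) * 620 mod 1009 = 936
New hash = (184 + 936) mod 1009 = 111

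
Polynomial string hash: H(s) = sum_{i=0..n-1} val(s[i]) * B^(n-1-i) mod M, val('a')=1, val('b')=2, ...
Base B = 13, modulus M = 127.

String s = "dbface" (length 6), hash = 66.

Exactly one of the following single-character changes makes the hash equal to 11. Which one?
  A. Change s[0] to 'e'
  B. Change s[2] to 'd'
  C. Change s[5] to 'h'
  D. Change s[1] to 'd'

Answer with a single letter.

Option A: s[0]='d'->'e', delta=(5-4)*13^5 mod 127 = 72, hash=66+72 mod 127 = 11 <-- target
Option B: s[2]='f'->'d', delta=(4-6)*13^3 mod 127 = 51, hash=66+51 mod 127 = 117
Option C: s[5]='e'->'h', delta=(8-5)*13^0 mod 127 = 3, hash=66+3 mod 127 = 69
Option D: s[1]='b'->'d', delta=(4-2)*13^4 mod 127 = 99, hash=66+99 mod 127 = 38

Answer: A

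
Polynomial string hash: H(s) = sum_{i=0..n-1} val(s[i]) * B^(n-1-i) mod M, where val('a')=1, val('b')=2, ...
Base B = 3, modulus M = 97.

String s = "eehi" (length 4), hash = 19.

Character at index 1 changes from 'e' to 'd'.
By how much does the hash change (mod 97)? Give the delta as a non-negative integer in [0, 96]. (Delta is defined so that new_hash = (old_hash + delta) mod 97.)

Delta formula: (val(new) - val(old)) * B^(n-1-k) mod M
  val('d') - val('e') = 4 - 5 = -1
  B^(n-1-k) = 3^2 mod 97 = 9
  Delta = -1 * 9 mod 97 = 88

Answer: 88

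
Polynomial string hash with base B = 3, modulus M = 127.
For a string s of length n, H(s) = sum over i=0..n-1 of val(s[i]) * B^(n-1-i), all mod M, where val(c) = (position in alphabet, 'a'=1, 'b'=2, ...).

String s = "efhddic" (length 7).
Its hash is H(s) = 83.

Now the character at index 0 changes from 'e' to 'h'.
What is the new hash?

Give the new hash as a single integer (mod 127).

Answer: 111

Derivation:
val('e') = 5, val('h') = 8
Position k = 0, exponent = n-1-k = 6
B^6 mod M = 3^6 mod 127 = 94
Delta = (8 - 5) * 94 mod 127 = 28
New hash = (83 + 28) mod 127 = 111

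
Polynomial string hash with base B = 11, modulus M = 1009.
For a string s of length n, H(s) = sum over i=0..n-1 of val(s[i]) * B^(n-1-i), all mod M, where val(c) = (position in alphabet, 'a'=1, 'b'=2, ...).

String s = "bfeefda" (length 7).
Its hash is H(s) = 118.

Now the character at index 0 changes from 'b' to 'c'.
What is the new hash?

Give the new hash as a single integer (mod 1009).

Answer: 884

Derivation:
val('b') = 2, val('c') = 3
Position k = 0, exponent = n-1-k = 6
B^6 mod M = 11^6 mod 1009 = 766
Delta = (3 - 2) * 766 mod 1009 = 766
New hash = (118 + 766) mod 1009 = 884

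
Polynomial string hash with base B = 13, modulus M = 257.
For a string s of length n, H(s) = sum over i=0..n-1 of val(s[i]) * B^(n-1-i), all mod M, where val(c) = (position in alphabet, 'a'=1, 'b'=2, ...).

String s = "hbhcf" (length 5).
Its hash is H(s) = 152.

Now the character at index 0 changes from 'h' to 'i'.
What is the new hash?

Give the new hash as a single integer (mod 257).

val('h') = 8, val('i') = 9
Position k = 0, exponent = n-1-k = 4
B^4 mod M = 13^4 mod 257 = 34
Delta = (9 - 8) * 34 mod 257 = 34
New hash = (152 + 34) mod 257 = 186

Answer: 186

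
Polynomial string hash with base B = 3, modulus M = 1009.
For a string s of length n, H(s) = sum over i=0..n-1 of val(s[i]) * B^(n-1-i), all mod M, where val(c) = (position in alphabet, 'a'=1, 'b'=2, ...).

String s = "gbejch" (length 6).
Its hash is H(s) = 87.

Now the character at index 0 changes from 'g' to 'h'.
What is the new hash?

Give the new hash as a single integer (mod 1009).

Answer: 330

Derivation:
val('g') = 7, val('h') = 8
Position k = 0, exponent = n-1-k = 5
B^5 mod M = 3^5 mod 1009 = 243
Delta = (8 - 7) * 243 mod 1009 = 243
New hash = (87 + 243) mod 1009 = 330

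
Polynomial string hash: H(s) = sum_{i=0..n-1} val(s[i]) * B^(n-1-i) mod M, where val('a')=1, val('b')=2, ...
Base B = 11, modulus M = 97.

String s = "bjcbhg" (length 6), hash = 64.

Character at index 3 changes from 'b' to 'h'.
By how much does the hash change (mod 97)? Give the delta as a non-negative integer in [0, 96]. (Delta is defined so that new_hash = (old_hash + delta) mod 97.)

Answer: 47

Derivation:
Delta formula: (val(new) - val(old)) * B^(n-1-k) mod M
  val('h') - val('b') = 8 - 2 = 6
  B^(n-1-k) = 11^2 mod 97 = 24
  Delta = 6 * 24 mod 97 = 47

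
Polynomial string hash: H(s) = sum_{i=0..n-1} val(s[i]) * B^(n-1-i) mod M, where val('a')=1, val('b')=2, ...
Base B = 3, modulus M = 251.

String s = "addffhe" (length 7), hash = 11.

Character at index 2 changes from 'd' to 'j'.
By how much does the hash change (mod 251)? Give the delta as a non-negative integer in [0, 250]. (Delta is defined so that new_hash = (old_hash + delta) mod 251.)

Answer: 235

Derivation:
Delta formula: (val(new) - val(old)) * B^(n-1-k) mod M
  val('j') - val('d') = 10 - 4 = 6
  B^(n-1-k) = 3^4 mod 251 = 81
  Delta = 6 * 81 mod 251 = 235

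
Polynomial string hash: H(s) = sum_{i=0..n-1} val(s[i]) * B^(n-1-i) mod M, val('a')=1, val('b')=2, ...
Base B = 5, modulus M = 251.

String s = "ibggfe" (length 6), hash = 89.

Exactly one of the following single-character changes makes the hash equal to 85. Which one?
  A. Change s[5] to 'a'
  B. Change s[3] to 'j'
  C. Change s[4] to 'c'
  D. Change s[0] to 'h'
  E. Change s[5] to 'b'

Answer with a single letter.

Option A: s[5]='e'->'a', delta=(1-5)*5^0 mod 251 = 247, hash=89+247 mod 251 = 85 <-- target
Option B: s[3]='g'->'j', delta=(10-7)*5^2 mod 251 = 75, hash=89+75 mod 251 = 164
Option C: s[4]='f'->'c', delta=(3-6)*5^1 mod 251 = 236, hash=89+236 mod 251 = 74
Option D: s[0]='i'->'h', delta=(8-9)*5^5 mod 251 = 138, hash=89+138 mod 251 = 227
Option E: s[5]='e'->'b', delta=(2-5)*5^0 mod 251 = 248, hash=89+248 mod 251 = 86

Answer: A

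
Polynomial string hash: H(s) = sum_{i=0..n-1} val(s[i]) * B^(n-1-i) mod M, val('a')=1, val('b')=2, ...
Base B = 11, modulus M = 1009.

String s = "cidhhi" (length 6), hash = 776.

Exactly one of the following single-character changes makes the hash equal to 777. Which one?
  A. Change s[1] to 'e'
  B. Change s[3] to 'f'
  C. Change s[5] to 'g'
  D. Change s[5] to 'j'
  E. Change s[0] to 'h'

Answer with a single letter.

Answer: D

Derivation:
Option A: s[1]='i'->'e', delta=(5-9)*11^4 mod 1009 = 967, hash=776+967 mod 1009 = 734
Option B: s[3]='h'->'f', delta=(6-8)*11^2 mod 1009 = 767, hash=776+767 mod 1009 = 534
Option C: s[5]='i'->'g', delta=(7-9)*11^0 mod 1009 = 1007, hash=776+1007 mod 1009 = 774
Option D: s[5]='i'->'j', delta=(10-9)*11^0 mod 1009 = 1, hash=776+1 mod 1009 = 777 <-- target
Option E: s[0]='c'->'h', delta=(8-3)*11^5 mod 1009 = 73, hash=776+73 mod 1009 = 849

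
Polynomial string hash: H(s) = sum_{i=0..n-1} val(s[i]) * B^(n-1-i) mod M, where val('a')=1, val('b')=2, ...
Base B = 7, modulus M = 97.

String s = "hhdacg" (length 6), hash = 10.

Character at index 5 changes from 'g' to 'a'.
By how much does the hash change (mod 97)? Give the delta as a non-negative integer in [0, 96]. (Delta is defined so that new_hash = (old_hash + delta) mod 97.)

Delta formula: (val(new) - val(old)) * B^(n-1-k) mod M
  val('a') - val('g') = 1 - 7 = -6
  B^(n-1-k) = 7^0 mod 97 = 1
  Delta = -6 * 1 mod 97 = 91

Answer: 91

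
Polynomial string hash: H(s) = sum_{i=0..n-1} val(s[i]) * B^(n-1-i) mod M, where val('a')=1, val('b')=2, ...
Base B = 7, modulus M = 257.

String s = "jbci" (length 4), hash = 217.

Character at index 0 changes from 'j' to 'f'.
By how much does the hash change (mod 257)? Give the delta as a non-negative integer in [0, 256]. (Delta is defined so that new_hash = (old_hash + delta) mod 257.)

Delta formula: (val(new) - val(old)) * B^(n-1-k) mod M
  val('f') - val('j') = 6 - 10 = -4
  B^(n-1-k) = 7^3 mod 257 = 86
  Delta = -4 * 86 mod 257 = 170

Answer: 170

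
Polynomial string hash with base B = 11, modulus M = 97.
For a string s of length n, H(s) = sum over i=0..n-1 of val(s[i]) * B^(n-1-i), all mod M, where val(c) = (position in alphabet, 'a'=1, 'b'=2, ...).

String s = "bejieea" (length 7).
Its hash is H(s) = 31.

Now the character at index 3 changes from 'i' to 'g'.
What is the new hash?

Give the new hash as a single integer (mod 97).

val('i') = 9, val('g') = 7
Position k = 3, exponent = n-1-k = 3
B^3 mod M = 11^3 mod 97 = 70
Delta = (7 - 9) * 70 mod 97 = 54
New hash = (31 + 54) mod 97 = 85

Answer: 85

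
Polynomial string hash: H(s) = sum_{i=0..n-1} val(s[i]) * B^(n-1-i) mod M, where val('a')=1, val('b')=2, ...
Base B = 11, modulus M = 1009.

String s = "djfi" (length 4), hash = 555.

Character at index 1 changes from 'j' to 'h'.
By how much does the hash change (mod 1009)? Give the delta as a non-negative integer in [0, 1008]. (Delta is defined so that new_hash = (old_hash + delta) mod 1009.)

Answer: 767

Derivation:
Delta formula: (val(new) - val(old)) * B^(n-1-k) mod M
  val('h') - val('j') = 8 - 10 = -2
  B^(n-1-k) = 11^2 mod 1009 = 121
  Delta = -2 * 121 mod 1009 = 767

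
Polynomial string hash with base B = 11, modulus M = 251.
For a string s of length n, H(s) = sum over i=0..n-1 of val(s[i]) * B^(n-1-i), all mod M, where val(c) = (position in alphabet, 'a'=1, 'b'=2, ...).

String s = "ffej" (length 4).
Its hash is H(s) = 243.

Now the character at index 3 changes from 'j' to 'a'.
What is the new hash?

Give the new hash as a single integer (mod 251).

Answer: 234

Derivation:
val('j') = 10, val('a') = 1
Position k = 3, exponent = n-1-k = 0
B^0 mod M = 11^0 mod 251 = 1
Delta = (1 - 10) * 1 mod 251 = 242
New hash = (243 + 242) mod 251 = 234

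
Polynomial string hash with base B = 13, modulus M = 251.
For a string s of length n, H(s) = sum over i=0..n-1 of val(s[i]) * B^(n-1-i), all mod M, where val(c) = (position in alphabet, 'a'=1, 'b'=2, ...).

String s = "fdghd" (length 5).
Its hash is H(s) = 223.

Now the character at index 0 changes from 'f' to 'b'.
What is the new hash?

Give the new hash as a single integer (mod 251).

Answer: 184

Derivation:
val('f') = 6, val('b') = 2
Position k = 0, exponent = n-1-k = 4
B^4 mod M = 13^4 mod 251 = 198
Delta = (2 - 6) * 198 mod 251 = 212
New hash = (223 + 212) mod 251 = 184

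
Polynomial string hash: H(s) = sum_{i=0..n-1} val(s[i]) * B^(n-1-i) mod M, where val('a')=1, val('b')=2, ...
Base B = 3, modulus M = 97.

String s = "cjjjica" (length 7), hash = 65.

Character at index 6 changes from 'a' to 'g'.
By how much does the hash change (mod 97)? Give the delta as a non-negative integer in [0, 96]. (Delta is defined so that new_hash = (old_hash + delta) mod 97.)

Delta formula: (val(new) - val(old)) * B^(n-1-k) mod M
  val('g') - val('a') = 7 - 1 = 6
  B^(n-1-k) = 3^0 mod 97 = 1
  Delta = 6 * 1 mod 97 = 6

Answer: 6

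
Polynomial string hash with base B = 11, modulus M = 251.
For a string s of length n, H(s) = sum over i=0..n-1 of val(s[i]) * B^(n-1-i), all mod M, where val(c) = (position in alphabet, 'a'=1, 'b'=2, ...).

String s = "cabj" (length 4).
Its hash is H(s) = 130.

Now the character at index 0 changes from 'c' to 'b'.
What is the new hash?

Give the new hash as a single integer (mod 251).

val('c') = 3, val('b') = 2
Position k = 0, exponent = n-1-k = 3
B^3 mod M = 11^3 mod 251 = 76
Delta = (2 - 3) * 76 mod 251 = 175
New hash = (130 + 175) mod 251 = 54

Answer: 54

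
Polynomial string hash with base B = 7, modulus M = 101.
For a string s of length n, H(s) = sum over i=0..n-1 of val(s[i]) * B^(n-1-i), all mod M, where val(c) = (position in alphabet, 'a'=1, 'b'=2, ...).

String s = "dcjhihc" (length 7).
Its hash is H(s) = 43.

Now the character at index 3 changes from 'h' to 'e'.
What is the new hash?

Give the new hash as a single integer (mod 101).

val('h') = 8, val('e') = 5
Position k = 3, exponent = n-1-k = 3
B^3 mod M = 7^3 mod 101 = 40
Delta = (5 - 8) * 40 mod 101 = 82
New hash = (43 + 82) mod 101 = 24

Answer: 24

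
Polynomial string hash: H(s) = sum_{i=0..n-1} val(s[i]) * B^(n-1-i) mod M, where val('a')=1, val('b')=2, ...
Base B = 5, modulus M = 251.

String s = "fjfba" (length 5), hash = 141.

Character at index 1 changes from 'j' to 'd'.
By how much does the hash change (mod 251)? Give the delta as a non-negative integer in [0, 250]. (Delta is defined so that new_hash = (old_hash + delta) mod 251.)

Delta formula: (val(new) - val(old)) * B^(n-1-k) mod M
  val('d') - val('j') = 4 - 10 = -6
  B^(n-1-k) = 5^3 mod 251 = 125
  Delta = -6 * 125 mod 251 = 3

Answer: 3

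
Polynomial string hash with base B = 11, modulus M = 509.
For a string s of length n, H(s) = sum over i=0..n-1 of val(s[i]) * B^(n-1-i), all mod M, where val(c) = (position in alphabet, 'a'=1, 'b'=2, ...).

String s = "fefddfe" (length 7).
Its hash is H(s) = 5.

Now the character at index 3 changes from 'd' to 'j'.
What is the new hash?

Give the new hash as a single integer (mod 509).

val('d') = 4, val('j') = 10
Position k = 3, exponent = n-1-k = 3
B^3 mod M = 11^3 mod 509 = 313
Delta = (10 - 4) * 313 mod 509 = 351
New hash = (5 + 351) mod 509 = 356

Answer: 356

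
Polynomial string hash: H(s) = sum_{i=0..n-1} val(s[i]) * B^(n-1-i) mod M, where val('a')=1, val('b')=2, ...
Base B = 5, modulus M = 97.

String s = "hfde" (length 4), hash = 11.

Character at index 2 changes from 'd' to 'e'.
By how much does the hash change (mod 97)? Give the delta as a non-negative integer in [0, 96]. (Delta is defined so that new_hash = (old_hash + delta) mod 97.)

Delta formula: (val(new) - val(old)) * B^(n-1-k) mod M
  val('e') - val('d') = 5 - 4 = 1
  B^(n-1-k) = 5^1 mod 97 = 5
  Delta = 1 * 5 mod 97 = 5

Answer: 5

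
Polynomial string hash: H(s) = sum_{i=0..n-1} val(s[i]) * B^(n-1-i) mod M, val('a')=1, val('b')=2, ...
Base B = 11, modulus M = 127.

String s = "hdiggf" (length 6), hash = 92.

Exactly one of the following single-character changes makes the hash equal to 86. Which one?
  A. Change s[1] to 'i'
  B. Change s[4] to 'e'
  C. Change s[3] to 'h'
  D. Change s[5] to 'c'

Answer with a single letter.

Option A: s[1]='d'->'i', delta=(9-4)*11^4 mod 127 = 53, hash=92+53 mod 127 = 18
Option B: s[4]='g'->'e', delta=(5-7)*11^1 mod 127 = 105, hash=92+105 mod 127 = 70
Option C: s[3]='g'->'h', delta=(8-7)*11^2 mod 127 = 121, hash=92+121 mod 127 = 86 <-- target
Option D: s[5]='f'->'c', delta=(3-6)*11^0 mod 127 = 124, hash=92+124 mod 127 = 89

Answer: C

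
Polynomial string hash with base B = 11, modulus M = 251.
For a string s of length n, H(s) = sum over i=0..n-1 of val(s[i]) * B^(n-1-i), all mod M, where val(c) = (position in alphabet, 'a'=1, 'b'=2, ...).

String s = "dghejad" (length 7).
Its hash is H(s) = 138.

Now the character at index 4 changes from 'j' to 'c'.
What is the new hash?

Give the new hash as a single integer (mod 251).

Answer: 44

Derivation:
val('j') = 10, val('c') = 3
Position k = 4, exponent = n-1-k = 2
B^2 mod M = 11^2 mod 251 = 121
Delta = (3 - 10) * 121 mod 251 = 157
New hash = (138 + 157) mod 251 = 44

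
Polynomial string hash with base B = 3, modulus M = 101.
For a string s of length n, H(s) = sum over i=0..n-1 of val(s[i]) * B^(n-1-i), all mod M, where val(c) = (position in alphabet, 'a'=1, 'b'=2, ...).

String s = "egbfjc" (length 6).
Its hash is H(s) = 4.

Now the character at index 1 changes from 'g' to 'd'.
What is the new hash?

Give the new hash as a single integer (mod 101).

Answer: 64

Derivation:
val('g') = 7, val('d') = 4
Position k = 1, exponent = n-1-k = 4
B^4 mod M = 3^4 mod 101 = 81
Delta = (4 - 7) * 81 mod 101 = 60
New hash = (4 + 60) mod 101 = 64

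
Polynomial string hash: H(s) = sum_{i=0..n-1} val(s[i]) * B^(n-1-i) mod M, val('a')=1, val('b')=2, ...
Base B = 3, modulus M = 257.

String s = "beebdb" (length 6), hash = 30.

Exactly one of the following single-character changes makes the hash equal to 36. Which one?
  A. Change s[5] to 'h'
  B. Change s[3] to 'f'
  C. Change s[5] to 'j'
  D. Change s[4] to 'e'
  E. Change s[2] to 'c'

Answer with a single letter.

Option A: s[5]='b'->'h', delta=(8-2)*3^0 mod 257 = 6, hash=30+6 mod 257 = 36 <-- target
Option B: s[3]='b'->'f', delta=(6-2)*3^2 mod 257 = 36, hash=30+36 mod 257 = 66
Option C: s[5]='b'->'j', delta=(10-2)*3^0 mod 257 = 8, hash=30+8 mod 257 = 38
Option D: s[4]='d'->'e', delta=(5-4)*3^1 mod 257 = 3, hash=30+3 mod 257 = 33
Option E: s[2]='e'->'c', delta=(3-5)*3^3 mod 257 = 203, hash=30+203 mod 257 = 233

Answer: A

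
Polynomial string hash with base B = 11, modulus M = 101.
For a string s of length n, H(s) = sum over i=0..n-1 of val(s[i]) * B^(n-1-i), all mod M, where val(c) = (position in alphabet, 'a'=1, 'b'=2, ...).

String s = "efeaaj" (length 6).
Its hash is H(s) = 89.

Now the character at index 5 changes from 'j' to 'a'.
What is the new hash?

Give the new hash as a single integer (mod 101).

Answer: 80

Derivation:
val('j') = 10, val('a') = 1
Position k = 5, exponent = n-1-k = 0
B^0 mod M = 11^0 mod 101 = 1
Delta = (1 - 10) * 1 mod 101 = 92
New hash = (89 + 92) mod 101 = 80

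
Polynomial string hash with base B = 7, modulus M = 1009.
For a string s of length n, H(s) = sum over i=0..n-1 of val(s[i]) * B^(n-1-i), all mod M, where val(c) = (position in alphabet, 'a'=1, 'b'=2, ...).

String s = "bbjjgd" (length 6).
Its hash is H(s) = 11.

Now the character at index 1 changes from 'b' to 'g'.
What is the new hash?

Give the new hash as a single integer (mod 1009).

val('b') = 2, val('g') = 7
Position k = 1, exponent = n-1-k = 4
B^4 mod M = 7^4 mod 1009 = 383
Delta = (7 - 2) * 383 mod 1009 = 906
New hash = (11 + 906) mod 1009 = 917

Answer: 917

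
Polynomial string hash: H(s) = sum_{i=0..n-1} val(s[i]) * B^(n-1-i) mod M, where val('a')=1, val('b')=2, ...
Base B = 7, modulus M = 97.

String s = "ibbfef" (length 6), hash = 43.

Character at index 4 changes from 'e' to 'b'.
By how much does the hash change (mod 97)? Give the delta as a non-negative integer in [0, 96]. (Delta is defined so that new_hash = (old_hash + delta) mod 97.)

Answer: 76

Derivation:
Delta formula: (val(new) - val(old)) * B^(n-1-k) mod M
  val('b') - val('e') = 2 - 5 = -3
  B^(n-1-k) = 7^1 mod 97 = 7
  Delta = -3 * 7 mod 97 = 76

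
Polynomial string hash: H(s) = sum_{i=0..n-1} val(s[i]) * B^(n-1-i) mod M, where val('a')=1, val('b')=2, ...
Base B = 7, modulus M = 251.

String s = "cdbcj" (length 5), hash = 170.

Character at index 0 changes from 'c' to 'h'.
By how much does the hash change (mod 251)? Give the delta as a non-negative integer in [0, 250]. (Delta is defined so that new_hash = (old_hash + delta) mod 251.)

Answer: 208

Derivation:
Delta formula: (val(new) - val(old)) * B^(n-1-k) mod M
  val('h') - val('c') = 8 - 3 = 5
  B^(n-1-k) = 7^4 mod 251 = 142
  Delta = 5 * 142 mod 251 = 208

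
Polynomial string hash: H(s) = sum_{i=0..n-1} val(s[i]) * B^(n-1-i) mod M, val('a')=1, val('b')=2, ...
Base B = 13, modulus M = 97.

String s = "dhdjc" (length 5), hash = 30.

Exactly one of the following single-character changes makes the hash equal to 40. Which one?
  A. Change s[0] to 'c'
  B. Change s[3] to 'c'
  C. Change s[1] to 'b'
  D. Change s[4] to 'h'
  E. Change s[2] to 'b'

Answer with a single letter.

Answer: C

Derivation:
Option A: s[0]='d'->'c', delta=(3-4)*13^4 mod 97 = 54, hash=30+54 mod 97 = 84
Option B: s[3]='j'->'c', delta=(3-10)*13^1 mod 97 = 6, hash=30+6 mod 97 = 36
Option C: s[1]='h'->'b', delta=(2-8)*13^3 mod 97 = 10, hash=30+10 mod 97 = 40 <-- target
Option D: s[4]='c'->'h', delta=(8-3)*13^0 mod 97 = 5, hash=30+5 mod 97 = 35
Option E: s[2]='d'->'b', delta=(2-4)*13^2 mod 97 = 50, hash=30+50 mod 97 = 80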